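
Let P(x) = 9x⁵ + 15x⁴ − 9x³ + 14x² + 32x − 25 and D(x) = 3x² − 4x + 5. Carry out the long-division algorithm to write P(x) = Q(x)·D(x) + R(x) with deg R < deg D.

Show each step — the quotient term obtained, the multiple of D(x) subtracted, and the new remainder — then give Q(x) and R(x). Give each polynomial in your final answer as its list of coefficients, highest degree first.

Step 1: lead(9x⁵ + 15x⁴ − 9x³ + 14x² + 32x − 25) ÷ lead(D) = 9x⁵ ÷ 3x² = 3x³. Subtract (3x³)·D = 9x⁵ − 12x⁴ + 15x³. Remainder: 27x⁴ − 24x³ + 14x² + 32x − 25.
Step 2: lead(27x⁴ − 24x³ + 14x² + 32x − 25) ÷ lead(D) = 27x⁴ ÷ 3x² = 9x². Subtract (9x²)·D = 27x⁴ − 36x³ + 45x². Remainder: 12x³ − 31x² + 32x − 25.
Step 3: lead(12x³ − 31x² + 32x − 25) ÷ lead(D) = 12x³ ÷ 3x² = 4x. Subtract (4x)·D = 12x³ − 16x² + 20x. Remainder: −15x² + 12x − 25.
Step 4: lead(−15x² + 12x − 25) ÷ lead(D) = −15x² ÷ 3x² = −5. Subtract (−5)·D = −15x² + 20x − 25. Remainder: −8x.

Q = [3, 9, 4, -5]; R = [-8, 0]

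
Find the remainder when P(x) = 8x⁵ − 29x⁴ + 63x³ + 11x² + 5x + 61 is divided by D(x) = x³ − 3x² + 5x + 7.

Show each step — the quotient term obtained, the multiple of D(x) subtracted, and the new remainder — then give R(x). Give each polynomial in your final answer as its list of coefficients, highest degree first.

R = [4, 0, 5]

Step 1: lead(8x⁵ − 29x⁴ + 63x³ + 11x² + 5x + 61) ÷ lead(D) = 8x⁵ ÷ x³ = 8x². Subtract (8x²)·D = 8x⁵ − 24x⁴ + 40x³ + 56x². Remainder: −5x⁴ + 23x³ − 45x² + 5x + 61.
Step 2: lead(−5x⁴ + 23x³ − 45x² + 5x + 61) ÷ lead(D) = −5x⁴ ÷ x³ = −5x. Subtract (−5x)·D = −5x⁴ + 15x³ − 25x² − 35x. Remainder: 8x³ − 20x² + 40x + 61.
Step 3: lead(8x³ − 20x² + 40x + 61) ÷ lead(D) = 8x³ ÷ x³ = 8. Subtract (8)·D = 8x³ − 24x² + 40x + 56. Remainder: 4x² + 5.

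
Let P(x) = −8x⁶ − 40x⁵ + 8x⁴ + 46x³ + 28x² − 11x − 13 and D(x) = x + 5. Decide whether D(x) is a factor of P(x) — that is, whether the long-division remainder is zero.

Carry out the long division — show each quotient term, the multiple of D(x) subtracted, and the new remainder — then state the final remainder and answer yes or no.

Step 1: lead(−8x⁶ − 40x⁵ + 8x⁴ + 46x³ + 28x² − 11x − 13) ÷ lead(D) = −8x⁶ ÷ x = −8x⁵. Subtract (−8x⁵)·D = −8x⁶ − 40x⁵. Remainder: 8x⁴ + 46x³ + 28x² − 11x − 13.
Step 2: lead(8x⁴ + 46x³ + 28x² − 11x − 13) ÷ lead(D) = 8x⁴ ÷ x = 8x³. Subtract (8x³)·D = 8x⁴ + 40x³. Remainder: 6x³ + 28x² − 11x − 13.
Step 3: lead(6x³ + 28x² − 11x − 13) ÷ lead(D) = 6x³ ÷ x = 6x². Subtract (6x²)·D = 6x³ + 30x². Remainder: −2x² − 11x − 13.
Step 4: lead(−2x² − 11x − 13) ÷ lead(D) = −2x² ÷ x = −2x. Subtract (−2x)·D = −2x² − 10x. Remainder: −x − 13.
Step 5: lead(−x − 13) ÷ lead(D) = −x ÷ x = −1. Subtract (−1)·D = −x − 5. Remainder: −8.

R(x) = −8, so D(x) is not a factor of P(x). no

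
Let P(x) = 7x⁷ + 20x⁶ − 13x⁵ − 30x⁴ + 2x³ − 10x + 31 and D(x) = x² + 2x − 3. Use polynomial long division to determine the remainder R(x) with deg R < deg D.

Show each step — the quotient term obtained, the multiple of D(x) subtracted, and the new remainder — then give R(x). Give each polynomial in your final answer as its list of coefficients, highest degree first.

Step 1: lead(7x⁷ + 20x⁶ − 13x⁵ − 30x⁴ + 2x³ − 10x + 31) ÷ lead(D) = 7x⁷ ÷ x² = 7x⁵. Subtract (7x⁵)·D = 7x⁷ + 14x⁶ − 21x⁵. Remainder: 6x⁶ + 8x⁵ − 30x⁴ + 2x³ − 10x + 31.
Step 2: lead(6x⁶ + 8x⁵ − 30x⁴ + 2x³ − 10x + 31) ÷ lead(D) = 6x⁶ ÷ x² = 6x⁴. Subtract (6x⁴)·D = 6x⁶ + 12x⁵ − 18x⁴. Remainder: −4x⁵ − 12x⁴ + 2x³ − 10x + 31.
Step 3: lead(−4x⁵ − 12x⁴ + 2x³ − 10x + 31) ÷ lead(D) = −4x⁵ ÷ x² = −4x³. Subtract (−4x³)·D = −4x⁵ − 8x⁴ + 12x³. Remainder: −4x⁴ − 10x³ − 10x + 31.
Step 4: lead(−4x⁴ − 10x³ − 10x + 31) ÷ lead(D) = −4x⁴ ÷ x² = −4x². Subtract (−4x²)·D = −4x⁴ − 8x³ + 12x². Remainder: −2x³ − 12x² − 10x + 31.
Step 5: lead(−2x³ − 12x² − 10x + 31) ÷ lead(D) = −2x³ ÷ x² = −2x. Subtract (−2x)·D = −2x³ − 4x² + 6x. Remainder: −8x² − 16x + 31.
Step 6: lead(−8x² − 16x + 31) ÷ lead(D) = −8x² ÷ x² = −8. Subtract (−8)·D = −8x² − 16x + 24. Remainder: 7.

R = [7]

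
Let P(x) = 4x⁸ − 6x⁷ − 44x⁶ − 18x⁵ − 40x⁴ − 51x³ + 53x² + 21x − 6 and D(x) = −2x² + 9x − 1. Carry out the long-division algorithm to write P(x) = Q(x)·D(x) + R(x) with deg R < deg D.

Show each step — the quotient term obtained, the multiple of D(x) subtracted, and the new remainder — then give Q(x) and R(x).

Q(x) = −2x⁶ − 6x⁵ − 4x⁴ − 6x³ − 5x² + 6x + 3; R(x) = −3

Step 1: lead(4x⁸ − 6x⁷ − 44x⁶ − 18x⁵ − 40x⁴ − 51x³ + 53x² + 21x − 6) ÷ lead(D) = 4x⁸ ÷ −2x² = −2x⁶. Subtract (−2x⁶)·D = 4x⁸ − 18x⁷ + 2x⁶. Remainder: 12x⁷ − 46x⁶ − 18x⁵ − 40x⁴ − 51x³ + 53x² + 21x − 6.
Step 2: lead(12x⁷ − 46x⁶ − 18x⁵ − 40x⁴ − 51x³ + 53x² + 21x − 6) ÷ lead(D) = 12x⁷ ÷ −2x² = −6x⁵. Subtract (−6x⁵)·D = 12x⁷ − 54x⁶ + 6x⁵. Remainder: 8x⁶ − 24x⁵ − 40x⁴ − 51x³ + 53x² + 21x − 6.
Step 3: lead(8x⁶ − 24x⁵ − 40x⁴ − 51x³ + 53x² + 21x − 6) ÷ lead(D) = 8x⁶ ÷ −2x² = −4x⁴. Subtract (−4x⁴)·D = 8x⁶ − 36x⁵ + 4x⁴. Remainder: 12x⁵ − 44x⁴ − 51x³ + 53x² + 21x − 6.
Step 4: lead(12x⁵ − 44x⁴ − 51x³ + 53x² + 21x − 6) ÷ lead(D) = 12x⁵ ÷ −2x² = −6x³. Subtract (−6x³)·D = 12x⁵ − 54x⁴ + 6x³. Remainder: 10x⁴ − 57x³ + 53x² + 21x − 6.
Step 5: lead(10x⁴ − 57x³ + 53x² + 21x − 6) ÷ lead(D) = 10x⁴ ÷ −2x² = −5x². Subtract (−5x²)·D = 10x⁴ − 45x³ + 5x². Remainder: −12x³ + 48x² + 21x − 6.
Step 6: lead(−12x³ + 48x² + 21x − 6) ÷ lead(D) = −12x³ ÷ −2x² = 6x. Subtract (6x)·D = −12x³ + 54x² − 6x. Remainder: −6x² + 27x − 6.
Step 7: lead(−6x² + 27x − 6) ÷ lead(D) = −6x² ÷ −2x² = 3. Subtract (3)·D = −6x² + 27x − 3. Remainder: −3.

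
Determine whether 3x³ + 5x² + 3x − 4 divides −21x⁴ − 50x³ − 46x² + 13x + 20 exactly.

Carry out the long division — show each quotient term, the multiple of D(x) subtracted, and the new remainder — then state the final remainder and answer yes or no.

Step 1: lead(−21x⁴ − 50x³ − 46x² + 13x + 20) ÷ lead(D) = −21x⁴ ÷ 3x³ = −7x. Subtract (−7x)·D = −21x⁴ − 35x³ − 21x² + 28x. Remainder: −15x³ − 25x² − 15x + 20.
Step 2: lead(−15x³ − 25x² − 15x + 20) ÷ lead(D) = −15x³ ÷ 3x³ = −5. Subtract (−5)·D = −15x³ − 25x² − 15x + 20. Remainder: 0.

R(x) = 0, so D(x) is a factor of P(x). yes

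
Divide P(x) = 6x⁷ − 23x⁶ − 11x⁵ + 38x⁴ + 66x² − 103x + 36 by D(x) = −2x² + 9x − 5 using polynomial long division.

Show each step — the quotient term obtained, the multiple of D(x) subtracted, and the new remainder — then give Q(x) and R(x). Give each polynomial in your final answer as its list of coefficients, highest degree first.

Q = [-3, -2, 4, 4, 8, -7]; R = [1]

Step 1: lead(6x⁷ − 23x⁶ − 11x⁵ + 38x⁴ + 66x² − 103x + 36) ÷ lead(D) = 6x⁷ ÷ −2x² = −3x⁵. Subtract (−3x⁵)·D = 6x⁷ − 27x⁶ + 15x⁵. Remainder: 4x⁶ − 26x⁵ + 38x⁴ + 66x² − 103x + 36.
Step 2: lead(4x⁶ − 26x⁵ + 38x⁴ + 66x² − 103x + 36) ÷ lead(D) = 4x⁶ ÷ −2x² = −2x⁴. Subtract (−2x⁴)·D = 4x⁶ − 18x⁵ + 10x⁴. Remainder: −8x⁵ + 28x⁴ + 66x² − 103x + 36.
Step 3: lead(−8x⁵ + 28x⁴ + 66x² − 103x + 36) ÷ lead(D) = −8x⁵ ÷ −2x² = 4x³. Subtract (4x³)·D = −8x⁵ + 36x⁴ − 20x³. Remainder: −8x⁴ + 20x³ + 66x² − 103x + 36.
Step 4: lead(−8x⁴ + 20x³ + 66x² − 103x + 36) ÷ lead(D) = −8x⁴ ÷ −2x² = 4x². Subtract (4x²)·D = −8x⁴ + 36x³ − 20x². Remainder: −16x³ + 86x² − 103x + 36.
Step 5: lead(−16x³ + 86x² − 103x + 36) ÷ lead(D) = −16x³ ÷ −2x² = 8x. Subtract (8x)·D = −16x³ + 72x² − 40x. Remainder: 14x² − 63x + 36.
Step 6: lead(14x² − 63x + 36) ÷ lead(D) = 14x² ÷ −2x² = −7. Subtract (−7)·D = 14x² − 63x + 35. Remainder: 1.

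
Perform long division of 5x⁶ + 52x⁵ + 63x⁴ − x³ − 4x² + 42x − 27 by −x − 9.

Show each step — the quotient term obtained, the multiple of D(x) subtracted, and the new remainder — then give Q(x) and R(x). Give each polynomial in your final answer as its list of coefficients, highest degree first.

Step 1: lead(5x⁶ + 52x⁵ + 63x⁴ − x³ − 4x² + 42x − 27) ÷ lead(D) = 5x⁶ ÷ −x = −5x⁵. Subtract (−5x⁵)·D = 5x⁶ + 45x⁵. Remainder: 7x⁵ + 63x⁴ − x³ − 4x² + 42x − 27.
Step 2: lead(7x⁵ + 63x⁴ − x³ − 4x² + 42x − 27) ÷ lead(D) = 7x⁵ ÷ −x = −7x⁴. Subtract (−7x⁴)·D = 7x⁵ + 63x⁴. Remainder: −x³ − 4x² + 42x − 27.
Step 3: lead(−x³ − 4x² + 42x − 27) ÷ lead(D) = −x³ ÷ −x = x². Subtract (x²)·D = −x³ − 9x². Remainder: 5x² + 42x − 27.
Step 4: lead(5x² + 42x − 27) ÷ lead(D) = 5x² ÷ −x = −5x. Subtract (−5x)·D = 5x² + 45x. Remainder: −3x − 27.
Step 5: lead(−3x − 27) ÷ lead(D) = −3x ÷ −x = 3. Subtract (3)·D = −3x − 27. Remainder: 0.

Q = [-5, -7, 0, 1, -5, 3]; R = [0]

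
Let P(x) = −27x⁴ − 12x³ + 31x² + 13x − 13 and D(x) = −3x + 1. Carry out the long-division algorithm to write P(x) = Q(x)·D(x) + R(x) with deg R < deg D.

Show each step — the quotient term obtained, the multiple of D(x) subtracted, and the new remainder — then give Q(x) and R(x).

Q(x) = 9x³ + 7x² − 8x − 7; R(x) = −6

Step 1: lead(−27x⁴ − 12x³ + 31x² + 13x − 13) ÷ lead(D) = −27x⁴ ÷ −3x = 9x³. Subtract (9x³)·D = −27x⁴ + 9x³. Remainder: −21x³ + 31x² + 13x − 13.
Step 2: lead(−21x³ + 31x² + 13x − 13) ÷ lead(D) = −21x³ ÷ −3x = 7x². Subtract (7x²)·D = −21x³ + 7x². Remainder: 24x² + 13x − 13.
Step 3: lead(24x² + 13x − 13) ÷ lead(D) = 24x² ÷ −3x = −8x. Subtract (−8x)·D = 24x² − 8x. Remainder: 21x − 13.
Step 4: lead(21x − 13) ÷ lead(D) = 21x ÷ −3x = −7. Subtract (−7)·D = 21x − 7. Remainder: −6.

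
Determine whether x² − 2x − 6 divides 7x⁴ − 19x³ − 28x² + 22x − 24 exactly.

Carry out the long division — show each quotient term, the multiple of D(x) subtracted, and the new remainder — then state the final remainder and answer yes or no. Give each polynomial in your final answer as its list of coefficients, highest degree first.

R = [0], so D(x) is a factor of P(x). yes

Step 1: lead(7x⁴ − 19x³ − 28x² + 22x − 24) ÷ lead(D) = 7x⁴ ÷ x² = 7x². Subtract (7x²)·D = 7x⁴ − 14x³ − 42x². Remainder: −5x³ + 14x² + 22x − 24.
Step 2: lead(−5x³ + 14x² + 22x − 24) ÷ lead(D) = −5x³ ÷ x² = −5x. Subtract (−5x)·D = −5x³ + 10x² + 30x. Remainder: 4x² − 8x − 24.
Step 3: lead(4x² − 8x − 24) ÷ lead(D) = 4x² ÷ x² = 4. Subtract (4)·D = 4x² − 8x − 24. Remainder: 0.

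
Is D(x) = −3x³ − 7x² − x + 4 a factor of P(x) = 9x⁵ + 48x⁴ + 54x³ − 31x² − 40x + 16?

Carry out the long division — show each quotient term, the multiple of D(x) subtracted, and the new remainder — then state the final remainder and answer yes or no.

Step 1: lead(9x⁵ + 48x⁴ + 54x³ − 31x² − 40x + 16) ÷ lead(D) = 9x⁵ ÷ −3x³ = −3x². Subtract (−3x²)·D = 9x⁵ + 21x⁴ + 3x³ − 12x². Remainder: 27x⁴ + 51x³ − 19x² − 40x + 16.
Step 2: lead(27x⁴ + 51x³ − 19x² − 40x + 16) ÷ lead(D) = 27x⁴ ÷ −3x³ = −9x. Subtract (−9x)·D = 27x⁴ + 63x³ + 9x² − 36x. Remainder: −12x³ − 28x² − 4x + 16.
Step 3: lead(−12x³ − 28x² − 4x + 16) ÷ lead(D) = −12x³ ÷ −3x³ = 4. Subtract (4)·D = −12x³ − 28x² − 4x + 16. Remainder: 0.

R(x) = 0, so D(x) is a factor of P(x). yes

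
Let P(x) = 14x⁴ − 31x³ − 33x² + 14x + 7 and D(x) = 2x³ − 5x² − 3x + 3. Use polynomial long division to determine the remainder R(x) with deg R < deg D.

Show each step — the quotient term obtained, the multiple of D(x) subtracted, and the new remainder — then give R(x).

R(x) = −2x² − x + 1

Step 1: lead(14x⁴ − 31x³ − 33x² + 14x + 7) ÷ lead(D) = 14x⁴ ÷ 2x³ = 7x. Subtract (7x)·D = 14x⁴ − 35x³ − 21x² + 21x. Remainder: 4x³ − 12x² − 7x + 7.
Step 2: lead(4x³ − 12x² − 7x + 7) ÷ lead(D) = 4x³ ÷ 2x³ = 2. Subtract (2)·D = 4x³ − 10x² − 6x + 6. Remainder: −2x² − x + 1.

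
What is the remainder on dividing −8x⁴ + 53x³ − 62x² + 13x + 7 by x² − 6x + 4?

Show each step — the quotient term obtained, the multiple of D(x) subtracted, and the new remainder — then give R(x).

R(x) = −7x + 7

Step 1: lead(−8x⁴ + 53x³ − 62x² + 13x + 7) ÷ lead(D) = −8x⁴ ÷ x² = −8x². Subtract (−8x²)·D = −8x⁴ + 48x³ − 32x². Remainder: 5x³ − 30x² + 13x + 7.
Step 2: lead(5x³ − 30x² + 13x + 7) ÷ lead(D) = 5x³ ÷ x² = 5x. Subtract (5x)·D = 5x³ − 30x² + 20x. Remainder: −7x + 7.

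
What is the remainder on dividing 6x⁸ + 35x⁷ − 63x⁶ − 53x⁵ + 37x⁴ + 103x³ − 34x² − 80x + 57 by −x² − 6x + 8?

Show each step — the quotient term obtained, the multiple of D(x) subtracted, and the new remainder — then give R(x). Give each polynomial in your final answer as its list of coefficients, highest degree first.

R = [8, -7]

Step 1: lead(6x⁸ + 35x⁷ − 63x⁶ − 53x⁵ + 37x⁴ + 103x³ − 34x² − 80x + 57) ÷ lead(D) = 6x⁸ ÷ −x² = −6x⁶. Subtract (−6x⁶)·D = 6x⁸ + 36x⁷ − 48x⁶. Remainder: −x⁷ − 15x⁶ − 53x⁵ + 37x⁴ + 103x³ − 34x² − 80x + 57.
Step 2: lead(−x⁷ − 15x⁶ − 53x⁵ + 37x⁴ + 103x³ − 34x² − 80x + 57) ÷ lead(D) = −x⁷ ÷ −x² = x⁵. Subtract (x⁵)·D = −x⁷ − 6x⁶ + 8x⁵. Remainder: −9x⁶ − 61x⁵ + 37x⁴ + 103x³ − 34x² − 80x + 57.
Step 3: lead(−9x⁶ − 61x⁵ + 37x⁴ + 103x³ − 34x² − 80x + 57) ÷ lead(D) = −9x⁶ ÷ −x² = 9x⁴. Subtract (9x⁴)·D = −9x⁶ − 54x⁵ + 72x⁴. Remainder: −7x⁵ − 35x⁴ + 103x³ − 34x² − 80x + 57.
Step 4: lead(−7x⁵ − 35x⁴ + 103x³ − 34x² − 80x + 57) ÷ lead(D) = −7x⁵ ÷ −x² = 7x³. Subtract (7x³)·D = −7x⁵ − 42x⁴ + 56x³. Remainder: 7x⁴ + 47x³ − 34x² − 80x + 57.
Step 5: lead(7x⁴ + 47x³ − 34x² − 80x + 57) ÷ lead(D) = 7x⁴ ÷ −x² = −7x². Subtract (−7x²)·D = 7x⁴ + 42x³ − 56x². Remainder: 5x³ + 22x² − 80x + 57.
Step 6: lead(5x³ + 22x² − 80x + 57) ÷ lead(D) = 5x³ ÷ −x² = −5x. Subtract (−5x)·D = 5x³ + 30x² − 40x. Remainder: −8x² − 40x + 57.
Step 7: lead(−8x² − 40x + 57) ÷ lead(D) = −8x² ÷ −x² = 8. Subtract (8)·D = −8x² − 48x + 64. Remainder: 8x − 7.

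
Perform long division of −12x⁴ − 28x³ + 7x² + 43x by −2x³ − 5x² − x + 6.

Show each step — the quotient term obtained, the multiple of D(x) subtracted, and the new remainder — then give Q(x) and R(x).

Step 1: lead(−12x⁴ − 28x³ + 7x² + 43x) ÷ lead(D) = −12x⁴ ÷ −2x³ = 6x. Subtract (6x)·D = −12x⁴ − 30x³ − 6x² + 36x. Remainder: 2x³ + 13x² + 7x.
Step 2: lead(2x³ + 13x² + 7x) ÷ lead(D) = 2x³ ÷ −2x³ = −1. Subtract (−1)·D = 2x³ + 5x² + x − 6. Remainder: 8x² + 6x + 6.

Q(x) = 6x − 1; R(x) = 8x² + 6x + 6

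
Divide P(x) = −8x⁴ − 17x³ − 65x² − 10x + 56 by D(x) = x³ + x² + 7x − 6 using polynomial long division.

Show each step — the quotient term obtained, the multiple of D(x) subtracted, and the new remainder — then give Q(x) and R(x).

Step 1: lead(−8x⁴ − 17x³ − 65x² − 10x + 56) ÷ lead(D) = −8x⁴ ÷ x³ = −8x. Subtract (−8x)·D = −8x⁴ − 8x³ − 56x² + 48x. Remainder: −9x³ − 9x² − 58x + 56.
Step 2: lead(−9x³ − 9x² − 58x + 56) ÷ lead(D) = −9x³ ÷ x³ = −9. Subtract (−9)·D = −9x³ − 9x² − 63x + 54. Remainder: 5x + 2.

Q(x) = −8x − 9; R(x) = 5x + 2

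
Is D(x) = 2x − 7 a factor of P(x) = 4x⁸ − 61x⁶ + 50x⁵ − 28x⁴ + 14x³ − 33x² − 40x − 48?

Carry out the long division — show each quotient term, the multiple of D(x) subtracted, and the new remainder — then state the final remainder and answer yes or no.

R(x) = 8, so D(x) is not a factor of P(x). no

Step 1: lead(4x⁸ − 61x⁶ + 50x⁵ − 28x⁴ + 14x³ − 33x² − 40x − 48) ÷ lead(D) = 4x⁸ ÷ 2x = 2x⁷. Subtract (2x⁷)·D = 4x⁸ − 14x⁷. Remainder: 14x⁷ − 61x⁶ + 50x⁵ − 28x⁴ + 14x³ − 33x² − 40x − 48.
Step 2: lead(14x⁷ − 61x⁶ + 50x⁵ − 28x⁴ + 14x³ − 33x² − 40x − 48) ÷ lead(D) = 14x⁷ ÷ 2x = 7x⁶. Subtract (7x⁶)·D = 14x⁷ − 49x⁶. Remainder: −12x⁶ + 50x⁵ − 28x⁴ + 14x³ − 33x² − 40x − 48.
Step 3: lead(−12x⁶ + 50x⁵ − 28x⁴ + 14x³ − 33x² − 40x − 48) ÷ lead(D) = −12x⁶ ÷ 2x = −6x⁵. Subtract (−6x⁵)·D = −12x⁶ + 42x⁵. Remainder: 8x⁵ − 28x⁴ + 14x³ − 33x² − 40x − 48.
Step 4: lead(8x⁵ − 28x⁴ + 14x³ − 33x² − 40x − 48) ÷ lead(D) = 8x⁵ ÷ 2x = 4x⁴. Subtract (4x⁴)·D = 8x⁵ − 28x⁴. Remainder: 14x³ − 33x² − 40x − 48.
Step 5: lead(14x³ − 33x² − 40x − 48) ÷ lead(D) = 14x³ ÷ 2x = 7x². Subtract (7x²)·D = 14x³ − 49x². Remainder: 16x² − 40x − 48.
Step 6: lead(16x² − 40x − 48) ÷ lead(D) = 16x² ÷ 2x = 8x. Subtract (8x)·D = 16x² − 56x. Remainder: 16x − 48.
Step 7: lead(16x − 48) ÷ lead(D) = 16x ÷ 2x = 8. Subtract (8)·D = 16x − 56. Remainder: 8.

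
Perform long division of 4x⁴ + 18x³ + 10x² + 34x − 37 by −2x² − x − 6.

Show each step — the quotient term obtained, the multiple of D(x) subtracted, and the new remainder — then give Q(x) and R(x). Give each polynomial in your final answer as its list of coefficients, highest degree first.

Q = [-2, -8, 5]; R = [-9, -7]

Step 1: lead(4x⁴ + 18x³ + 10x² + 34x − 37) ÷ lead(D) = 4x⁴ ÷ −2x² = −2x². Subtract (−2x²)·D = 4x⁴ + 2x³ + 12x². Remainder: 16x³ − 2x² + 34x − 37.
Step 2: lead(16x³ − 2x² + 34x − 37) ÷ lead(D) = 16x³ ÷ −2x² = −8x. Subtract (−8x)·D = 16x³ + 8x² + 48x. Remainder: −10x² − 14x − 37.
Step 3: lead(−10x² − 14x − 37) ÷ lead(D) = −10x² ÷ −2x² = 5. Subtract (5)·D = −10x² − 5x − 30. Remainder: −9x − 7.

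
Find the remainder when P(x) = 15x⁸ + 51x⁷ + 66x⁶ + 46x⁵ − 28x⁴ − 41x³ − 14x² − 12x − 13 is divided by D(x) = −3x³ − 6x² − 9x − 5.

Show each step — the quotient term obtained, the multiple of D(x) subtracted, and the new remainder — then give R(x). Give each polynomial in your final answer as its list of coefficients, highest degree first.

Step 1: lead(15x⁸ + 51x⁷ + 66x⁶ + 46x⁵ − 28x⁴ − 41x³ − 14x² − 12x − 13) ÷ lead(D) = 15x⁸ ÷ −3x³ = −5x⁵. Subtract (−5x⁵)·D = 15x⁸ + 30x⁷ + 45x⁶ + 25x⁵. Remainder: 21x⁷ + 21x⁶ + 21x⁵ − 28x⁴ − 41x³ − 14x² − 12x − 13.
Step 2: lead(21x⁷ + 21x⁶ + 21x⁵ − 28x⁴ − 41x³ − 14x² − 12x − 13) ÷ lead(D) = 21x⁷ ÷ −3x³ = −7x⁴. Subtract (−7x⁴)·D = 21x⁷ + 42x⁶ + 63x⁵ + 35x⁴. Remainder: −21x⁶ − 42x⁵ − 63x⁴ − 41x³ − 14x² − 12x − 13.
Step 3: lead(−21x⁶ − 42x⁵ − 63x⁴ − 41x³ − 14x² − 12x − 13) ÷ lead(D) = −21x⁶ ÷ −3x³ = 7x³. Subtract (7x³)·D = −21x⁶ − 42x⁵ − 63x⁴ − 35x³. Remainder: −6x³ − 14x² − 12x − 13.
Step 4: lead(−6x³ − 14x² − 12x − 13) ÷ lead(D) = −6x³ ÷ −3x³ = 2. Subtract (2)·D = −6x³ − 12x² − 18x − 10. Remainder: −2x² + 6x − 3.

R = [-2, 6, -3]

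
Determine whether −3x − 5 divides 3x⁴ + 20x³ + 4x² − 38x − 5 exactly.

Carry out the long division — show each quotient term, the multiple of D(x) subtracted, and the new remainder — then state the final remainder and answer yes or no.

R(x) = 0, so D(x) is a factor of P(x). yes

Step 1: lead(3x⁴ + 20x³ + 4x² − 38x − 5) ÷ lead(D) = 3x⁴ ÷ −3x = −x³. Subtract (−x³)·D = 3x⁴ + 5x³. Remainder: 15x³ + 4x² − 38x − 5.
Step 2: lead(15x³ + 4x² − 38x − 5) ÷ lead(D) = 15x³ ÷ −3x = −5x². Subtract (−5x²)·D = 15x³ + 25x². Remainder: −21x² − 38x − 5.
Step 3: lead(−21x² − 38x − 5) ÷ lead(D) = −21x² ÷ −3x = 7x. Subtract (7x)·D = −21x² − 35x. Remainder: −3x − 5.
Step 4: lead(−3x − 5) ÷ lead(D) = −3x ÷ −3x = 1. Subtract (1)·D = −3x − 5. Remainder: 0.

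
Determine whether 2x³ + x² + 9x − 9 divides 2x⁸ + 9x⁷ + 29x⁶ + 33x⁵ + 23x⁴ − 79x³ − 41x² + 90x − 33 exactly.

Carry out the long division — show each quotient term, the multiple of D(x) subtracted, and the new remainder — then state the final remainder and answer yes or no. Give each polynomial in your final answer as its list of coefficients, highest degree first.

R = [3], so D(x) is not a factor of P(x). no

Step 1: lead(2x⁸ + 9x⁷ + 29x⁶ + 33x⁵ + 23x⁴ − 79x³ − 41x² + 90x − 33) ÷ lead(D) = 2x⁸ ÷ 2x³ = x⁵. Subtract (x⁵)·D = 2x⁸ + x⁷ + 9x⁶ − 9x⁵. Remainder: 8x⁷ + 20x⁶ + 42x⁵ + 23x⁴ − 79x³ − 41x² + 90x − 33.
Step 2: lead(8x⁷ + 20x⁶ + 42x⁵ + 23x⁴ − 79x³ − 41x² + 90x − 33) ÷ lead(D) = 8x⁷ ÷ 2x³ = 4x⁴. Subtract (4x⁴)·D = 8x⁷ + 4x⁶ + 36x⁵ − 36x⁴. Remainder: 16x⁶ + 6x⁵ + 59x⁴ − 79x³ − 41x² + 90x − 33.
Step 3: lead(16x⁶ + 6x⁵ + 59x⁴ − 79x³ − 41x² + 90x − 33) ÷ lead(D) = 16x⁶ ÷ 2x³ = 8x³. Subtract (8x³)·D = 16x⁶ + 8x⁵ + 72x⁴ − 72x³. Remainder: −2x⁵ − 13x⁴ − 7x³ − 41x² + 90x − 33.
Step 4: lead(−2x⁵ − 13x⁴ − 7x³ − 41x² + 90x − 33) ÷ lead(D) = −2x⁵ ÷ 2x³ = −x². Subtract (−x²)·D = −2x⁵ − x⁴ − 9x³ + 9x². Remainder: −12x⁴ + 2x³ − 50x² + 90x − 33.
Step 5: lead(−12x⁴ + 2x³ − 50x² + 90x − 33) ÷ lead(D) = −12x⁴ ÷ 2x³ = −6x. Subtract (−6x)·D = −12x⁴ − 6x³ − 54x² + 54x. Remainder: 8x³ + 4x² + 36x − 33.
Step 6: lead(8x³ + 4x² + 36x − 33) ÷ lead(D) = 8x³ ÷ 2x³ = 4. Subtract (4)·D = 8x³ + 4x² + 36x − 36. Remainder: 3.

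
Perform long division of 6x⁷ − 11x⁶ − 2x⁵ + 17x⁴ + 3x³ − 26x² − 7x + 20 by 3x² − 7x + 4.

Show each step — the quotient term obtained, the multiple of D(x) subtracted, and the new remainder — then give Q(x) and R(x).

Step 1: lead(6x⁷ − 11x⁶ − 2x⁵ + 17x⁴ + 3x³ − 26x² − 7x + 20) ÷ lead(D) = 6x⁷ ÷ 3x² = 2x⁵. Subtract (2x⁵)·D = 6x⁷ − 14x⁶ + 8x⁵. Remainder: 3x⁶ − 10x⁵ + 17x⁴ + 3x³ − 26x² − 7x + 20.
Step 2: lead(3x⁶ − 10x⁵ + 17x⁴ + 3x³ − 26x² − 7x + 20) ÷ lead(D) = 3x⁶ ÷ 3x² = x⁴. Subtract (x⁴)·D = 3x⁶ − 7x⁵ + 4x⁴. Remainder: −3x⁵ + 13x⁴ + 3x³ − 26x² − 7x + 20.
Step 3: lead(−3x⁵ + 13x⁴ + 3x³ − 26x² − 7x + 20) ÷ lead(D) = −3x⁵ ÷ 3x² = −x³. Subtract (−x³)·D = −3x⁵ + 7x⁴ − 4x³. Remainder: 6x⁴ + 7x³ − 26x² − 7x + 20.
Step 4: lead(6x⁴ + 7x³ − 26x² − 7x + 20) ÷ lead(D) = 6x⁴ ÷ 3x² = 2x². Subtract (2x²)·D = 6x⁴ − 14x³ + 8x². Remainder: 21x³ − 34x² − 7x + 20.
Step 5: lead(21x³ − 34x² − 7x + 20) ÷ lead(D) = 21x³ ÷ 3x² = 7x. Subtract (7x)·D = 21x³ − 49x² + 28x. Remainder: 15x² − 35x + 20.
Step 6: lead(15x² − 35x + 20) ÷ lead(D) = 15x² ÷ 3x² = 5. Subtract (5)·D = 15x² − 35x + 20. Remainder: 0.

Q(x) = 2x⁵ + x⁴ − x³ + 2x² + 7x + 5; R(x) = 0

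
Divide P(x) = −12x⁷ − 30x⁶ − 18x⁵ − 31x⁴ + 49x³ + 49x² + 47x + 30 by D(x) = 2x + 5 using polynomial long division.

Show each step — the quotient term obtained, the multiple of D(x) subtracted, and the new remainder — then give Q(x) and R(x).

Q(x) = −6x⁶ − 9x⁴ + 7x³ + 7x² + 7x + 6; R(x) = 0

Step 1: lead(−12x⁷ − 30x⁶ − 18x⁵ − 31x⁴ + 49x³ + 49x² + 47x + 30) ÷ lead(D) = −12x⁷ ÷ 2x = −6x⁶. Subtract (−6x⁶)·D = −12x⁷ − 30x⁶. Remainder: −18x⁵ − 31x⁴ + 49x³ + 49x² + 47x + 30.
Step 2: lead(−18x⁵ − 31x⁴ + 49x³ + 49x² + 47x + 30) ÷ lead(D) = −18x⁵ ÷ 2x = −9x⁴. Subtract (−9x⁴)·D = −18x⁵ − 45x⁴. Remainder: 14x⁴ + 49x³ + 49x² + 47x + 30.
Step 3: lead(14x⁴ + 49x³ + 49x² + 47x + 30) ÷ lead(D) = 14x⁴ ÷ 2x = 7x³. Subtract (7x³)·D = 14x⁴ + 35x³. Remainder: 14x³ + 49x² + 47x + 30.
Step 4: lead(14x³ + 49x² + 47x + 30) ÷ lead(D) = 14x³ ÷ 2x = 7x². Subtract (7x²)·D = 14x³ + 35x². Remainder: 14x² + 47x + 30.
Step 5: lead(14x² + 47x + 30) ÷ lead(D) = 14x² ÷ 2x = 7x. Subtract (7x)·D = 14x² + 35x. Remainder: 12x + 30.
Step 6: lead(12x + 30) ÷ lead(D) = 12x ÷ 2x = 6. Subtract (6)·D = 12x + 30. Remainder: 0.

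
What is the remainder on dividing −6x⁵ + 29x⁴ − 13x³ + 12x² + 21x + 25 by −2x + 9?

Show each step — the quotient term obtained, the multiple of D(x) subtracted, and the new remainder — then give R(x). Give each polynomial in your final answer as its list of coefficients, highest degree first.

R = [-2]

Step 1: lead(−6x⁵ + 29x⁴ − 13x³ + 12x² + 21x + 25) ÷ lead(D) = −6x⁵ ÷ −2x = 3x⁴. Subtract (3x⁴)·D = −6x⁵ + 27x⁴. Remainder: 2x⁴ − 13x³ + 12x² + 21x + 25.
Step 2: lead(2x⁴ − 13x³ + 12x² + 21x + 25) ÷ lead(D) = 2x⁴ ÷ −2x = −x³. Subtract (−x³)·D = 2x⁴ − 9x³. Remainder: −4x³ + 12x² + 21x + 25.
Step 3: lead(−4x³ + 12x² + 21x + 25) ÷ lead(D) = −4x³ ÷ −2x = 2x². Subtract (2x²)·D = −4x³ + 18x². Remainder: −6x² + 21x + 25.
Step 4: lead(−6x² + 21x + 25) ÷ lead(D) = −6x² ÷ −2x = 3x. Subtract (3x)·D = −6x² + 27x. Remainder: −6x + 25.
Step 5: lead(−6x + 25) ÷ lead(D) = −6x ÷ −2x = 3. Subtract (3)·D = −6x + 27. Remainder: −2.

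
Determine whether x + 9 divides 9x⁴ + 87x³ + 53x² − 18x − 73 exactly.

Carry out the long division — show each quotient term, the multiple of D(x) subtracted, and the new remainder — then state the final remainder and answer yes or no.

Step 1: lead(9x⁴ + 87x³ + 53x² − 18x − 73) ÷ lead(D) = 9x⁴ ÷ x = 9x³. Subtract (9x³)·D = 9x⁴ + 81x³. Remainder: 6x³ + 53x² − 18x − 73.
Step 2: lead(6x³ + 53x² − 18x − 73) ÷ lead(D) = 6x³ ÷ x = 6x². Subtract (6x²)·D = 6x³ + 54x². Remainder: −x² − 18x − 73.
Step 3: lead(−x² − 18x − 73) ÷ lead(D) = −x² ÷ x = −x. Subtract (−x)·D = −x² − 9x. Remainder: −9x − 73.
Step 4: lead(−9x − 73) ÷ lead(D) = −9x ÷ x = −9. Subtract (−9)·D = −9x − 81. Remainder: 8.

R(x) = 8, so D(x) is not a factor of P(x). no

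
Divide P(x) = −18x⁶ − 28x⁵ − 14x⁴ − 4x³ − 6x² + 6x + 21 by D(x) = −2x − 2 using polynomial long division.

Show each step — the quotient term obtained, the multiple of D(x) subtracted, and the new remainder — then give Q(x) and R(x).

Q(x) = 9x⁵ + 5x⁴ + 2x³ + 3x − 6; R(x) = 9

Step 1: lead(−18x⁶ − 28x⁵ − 14x⁴ − 4x³ − 6x² + 6x + 21) ÷ lead(D) = −18x⁶ ÷ −2x = 9x⁵. Subtract (9x⁵)·D = −18x⁶ − 18x⁵. Remainder: −10x⁵ − 14x⁴ − 4x³ − 6x² + 6x + 21.
Step 2: lead(−10x⁵ − 14x⁴ − 4x³ − 6x² + 6x + 21) ÷ lead(D) = −10x⁵ ÷ −2x = 5x⁴. Subtract (5x⁴)·D = −10x⁵ − 10x⁴. Remainder: −4x⁴ − 4x³ − 6x² + 6x + 21.
Step 3: lead(−4x⁴ − 4x³ − 6x² + 6x + 21) ÷ lead(D) = −4x⁴ ÷ −2x = 2x³. Subtract (2x³)·D = −4x⁴ − 4x³. Remainder: −6x² + 6x + 21.
Step 4: lead(−6x² + 6x + 21) ÷ lead(D) = −6x² ÷ −2x = 3x. Subtract (3x)·D = −6x² − 6x. Remainder: 12x + 21.
Step 5: lead(12x + 21) ÷ lead(D) = 12x ÷ −2x = −6. Subtract (−6)·D = 12x + 12. Remainder: 9.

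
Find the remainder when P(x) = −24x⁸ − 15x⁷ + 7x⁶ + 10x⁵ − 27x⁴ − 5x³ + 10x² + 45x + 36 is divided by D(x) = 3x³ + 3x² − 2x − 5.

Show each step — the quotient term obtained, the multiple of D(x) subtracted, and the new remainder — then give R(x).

R(x) = 9x² + x + 1

Step 1: lead(−24x⁸ − 15x⁷ + 7x⁶ + 10x⁵ − 27x⁴ − 5x³ + 10x² + 45x + 36) ÷ lead(D) = −24x⁸ ÷ 3x³ = −8x⁵. Subtract (−8x⁵)·D = −24x⁸ − 24x⁷ + 16x⁶ + 40x⁵. Remainder: 9x⁷ − 9x⁶ − 30x⁵ − 27x⁴ − 5x³ + 10x² + 45x + 36.
Step 2: lead(9x⁷ − 9x⁶ − 30x⁵ − 27x⁴ − 5x³ + 10x² + 45x + 36) ÷ lead(D) = 9x⁷ ÷ 3x³ = 3x⁴. Subtract (3x⁴)·D = 9x⁷ + 9x⁶ − 6x⁵ − 15x⁴. Remainder: −18x⁶ − 24x⁵ − 12x⁴ − 5x³ + 10x² + 45x + 36.
Step 3: lead(−18x⁶ − 24x⁵ − 12x⁴ − 5x³ + 10x² + 45x + 36) ÷ lead(D) = −18x⁶ ÷ 3x³ = −6x³. Subtract (−6x³)·D = −18x⁶ − 18x⁵ + 12x⁴ + 30x³. Remainder: −6x⁵ − 24x⁴ − 35x³ + 10x² + 45x + 36.
Step 4: lead(−6x⁵ − 24x⁴ − 35x³ + 10x² + 45x + 36) ÷ lead(D) = −6x⁵ ÷ 3x³ = −2x². Subtract (−2x²)·D = −6x⁵ − 6x⁴ + 4x³ + 10x². Remainder: −18x⁴ − 39x³ + 45x + 36.
Step 5: lead(−18x⁴ − 39x³ + 45x + 36) ÷ lead(D) = −18x⁴ ÷ 3x³ = −6x. Subtract (−6x)·D = −18x⁴ − 18x³ + 12x² + 30x. Remainder: −21x³ − 12x² + 15x + 36.
Step 6: lead(−21x³ − 12x² + 15x + 36) ÷ lead(D) = −21x³ ÷ 3x³ = −7. Subtract (−7)·D = −21x³ − 21x² + 14x + 35. Remainder: 9x² + x + 1.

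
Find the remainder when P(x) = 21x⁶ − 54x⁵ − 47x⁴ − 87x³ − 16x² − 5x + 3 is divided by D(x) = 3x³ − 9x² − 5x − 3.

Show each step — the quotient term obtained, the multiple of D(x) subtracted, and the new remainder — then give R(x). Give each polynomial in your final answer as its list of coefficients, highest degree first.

Step 1: lead(21x⁶ − 54x⁵ − 47x⁴ − 87x³ − 16x² − 5x + 3) ÷ lead(D) = 21x⁶ ÷ 3x³ = 7x³. Subtract (7x³)·D = 21x⁶ − 63x⁵ − 35x⁴ − 21x³. Remainder: 9x⁵ − 12x⁴ − 66x³ − 16x² − 5x + 3.
Step 2: lead(9x⁵ − 12x⁴ − 66x³ − 16x² − 5x + 3) ÷ lead(D) = 9x⁵ ÷ 3x³ = 3x². Subtract (3x²)·D = 9x⁵ − 27x⁴ − 15x³ − 9x². Remainder: 15x⁴ − 51x³ − 7x² − 5x + 3.
Step 3: lead(15x⁴ − 51x³ − 7x² − 5x + 3) ÷ lead(D) = 15x⁴ ÷ 3x³ = 5x. Subtract (5x)·D = 15x⁴ − 45x³ − 25x² − 15x. Remainder: −6x³ + 18x² + 10x + 3.
Step 4: lead(−6x³ + 18x² + 10x + 3) ÷ lead(D) = −6x³ ÷ 3x³ = −2. Subtract (−2)·D = −6x³ + 18x² + 10x + 6. Remainder: −3.

R = [-3]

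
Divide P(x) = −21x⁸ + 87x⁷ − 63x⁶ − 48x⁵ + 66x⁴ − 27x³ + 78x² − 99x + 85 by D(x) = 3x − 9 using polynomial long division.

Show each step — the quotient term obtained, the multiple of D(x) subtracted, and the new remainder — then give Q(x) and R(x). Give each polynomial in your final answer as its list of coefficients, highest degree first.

Step 1: lead(−21x⁸ + 87x⁷ − 63x⁶ − 48x⁵ + 66x⁴ − 27x³ + 78x² − 99x + 85) ÷ lead(D) = −21x⁸ ÷ 3x = −7x⁷. Subtract (−7x⁷)·D = −21x⁸ + 63x⁷. Remainder: 24x⁷ − 63x⁶ − 48x⁵ + 66x⁴ − 27x³ + 78x² − 99x + 85.
Step 2: lead(24x⁷ − 63x⁶ − 48x⁵ + 66x⁴ − 27x³ + 78x² − 99x + 85) ÷ lead(D) = 24x⁷ ÷ 3x = 8x⁶. Subtract (8x⁶)·D = 24x⁷ − 72x⁶. Remainder: 9x⁶ − 48x⁵ + 66x⁴ − 27x³ + 78x² − 99x + 85.
Step 3: lead(9x⁶ − 48x⁵ + 66x⁴ − 27x³ + 78x² − 99x + 85) ÷ lead(D) = 9x⁶ ÷ 3x = 3x⁵. Subtract (3x⁵)·D = 9x⁶ − 27x⁵. Remainder: −21x⁵ + 66x⁴ − 27x³ + 78x² − 99x + 85.
Step 4: lead(−21x⁵ + 66x⁴ − 27x³ + 78x² − 99x + 85) ÷ lead(D) = −21x⁵ ÷ 3x = −7x⁴. Subtract (−7x⁴)·D = −21x⁵ + 63x⁴. Remainder: 3x⁴ − 27x³ + 78x² − 99x + 85.
Step 5: lead(3x⁴ − 27x³ + 78x² − 99x + 85) ÷ lead(D) = 3x⁴ ÷ 3x = x³. Subtract (x³)·D = 3x⁴ − 9x³. Remainder: −18x³ + 78x² − 99x + 85.
Step 6: lead(−18x³ + 78x² − 99x + 85) ÷ lead(D) = −18x³ ÷ 3x = −6x². Subtract (−6x²)·D = −18x³ + 54x². Remainder: 24x² − 99x + 85.
Step 7: lead(24x² − 99x + 85) ÷ lead(D) = 24x² ÷ 3x = 8x. Subtract (8x)·D = 24x² − 72x. Remainder: −27x + 85.
Step 8: lead(−27x + 85) ÷ lead(D) = −27x ÷ 3x = −9. Subtract (−9)·D = −27x + 81. Remainder: 4.

Q = [-7, 8, 3, -7, 1, -6, 8, -9]; R = [4]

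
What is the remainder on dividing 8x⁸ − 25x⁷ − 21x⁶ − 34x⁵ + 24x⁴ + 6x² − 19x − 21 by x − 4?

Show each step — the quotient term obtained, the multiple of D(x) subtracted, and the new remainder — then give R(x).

Step 1: lead(8x⁸ − 25x⁷ − 21x⁶ − 34x⁵ + 24x⁴ + 6x² − 19x − 21) ÷ lead(D) = 8x⁸ ÷ x = 8x⁷. Subtract (8x⁷)·D = 8x⁸ − 32x⁷. Remainder: 7x⁷ − 21x⁶ − 34x⁵ + 24x⁴ + 6x² − 19x − 21.
Step 2: lead(7x⁷ − 21x⁶ − 34x⁵ + 24x⁴ + 6x² − 19x − 21) ÷ lead(D) = 7x⁷ ÷ x = 7x⁶. Subtract (7x⁶)·D = 7x⁷ − 28x⁶. Remainder: 7x⁶ − 34x⁵ + 24x⁴ + 6x² − 19x − 21.
Step 3: lead(7x⁶ − 34x⁵ + 24x⁴ + 6x² − 19x − 21) ÷ lead(D) = 7x⁶ ÷ x = 7x⁵. Subtract (7x⁵)·D = 7x⁶ − 28x⁵. Remainder: −6x⁵ + 24x⁴ + 6x² − 19x − 21.
Step 4: lead(−6x⁵ + 24x⁴ + 6x² − 19x − 21) ÷ lead(D) = −6x⁵ ÷ x = −6x⁴. Subtract (−6x⁴)·D = −6x⁵ + 24x⁴. Remainder: 6x² − 19x − 21.
Step 5: lead(6x² − 19x − 21) ÷ lead(D) = 6x² ÷ x = 6x. Subtract (6x)·D = 6x² − 24x. Remainder: 5x − 21.
Step 6: lead(5x − 21) ÷ lead(D) = 5x ÷ x = 5. Subtract (5)·D = 5x − 20. Remainder: −1.

R(x) = −1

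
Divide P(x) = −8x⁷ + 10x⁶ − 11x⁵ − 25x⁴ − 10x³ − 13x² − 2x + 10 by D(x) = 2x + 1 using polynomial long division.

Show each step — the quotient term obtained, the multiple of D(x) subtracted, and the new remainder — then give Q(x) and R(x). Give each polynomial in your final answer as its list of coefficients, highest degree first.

Q = [-4, 7, -9, -8, -1, -6, 2]; R = [8]

Step 1: lead(−8x⁷ + 10x⁶ − 11x⁵ − 25x⁴ − 10x³ − 13x² − 2x + 10) ÷ lead(D) = −8x⁷ ÷ 2x = −4x⁶. Subtract (−4x⁶)·D = −8x⁷ − 4x⁶. Remainder: 14x⁶ − 11x⁵ − 25x⁴ − 10x³ − 13x² − 2x + 10.
Step 2: lead(14x⁶ − 11x⁵ − 25x⁴ − 10x³ − 13x² − 2x + 10) ÷ lead(D) = 14x⁶ ÷ 2x = 7x⁵. Subtract (7x⁵)·D = 14x⁶ + 7x⁵. Remainder: −18x⁵ − 25x⁴ − 10x³ − 13x² − 2x + 10.
Step 3: lead(−18x⁵ − 25x⁴ − 10x³ − 13x² − 2x + 10) ÷ lead(D) = −18x⁵ ÷ 2x = −9x⁴. Subtract (−9x⁴)·D = −18x⁵ − 9x⁴. Remainder: −16x⁴ − 10x³ − 13x² − 2x + 10.
Step 4: lead(−16x⁴ − 10x³ − 13x² − 2x + 10) ÷ lead(D) = −16x⁴ ÷ 2x = −8x³. Subtract (−8x³)·D = −16x⁴ − 8x³. Remainder: −2x³ − 13x² − 2x + 10.
Step 5: lead(−2x³ − 13x² − 2x + 10) ÷ lead(D) = −2x³ ÷ 2x = −x². Subtract (−x²)·D = −2x³ − x². Remainder: −12x² − 2x + 10.
Step 6: lead(−12x² − 2x + 10) ÷ lead(D) = −12x² ÷ 2x = −6x. Subtract (−6x)·D = −12x² − 6x. Remainder: 4x + 10.
Step 7: lead(4x + 10) ÷ lead(D) = 4x ÷ 2x = 2. Subtract (2)·D = 4x + 2. Remainder: 8.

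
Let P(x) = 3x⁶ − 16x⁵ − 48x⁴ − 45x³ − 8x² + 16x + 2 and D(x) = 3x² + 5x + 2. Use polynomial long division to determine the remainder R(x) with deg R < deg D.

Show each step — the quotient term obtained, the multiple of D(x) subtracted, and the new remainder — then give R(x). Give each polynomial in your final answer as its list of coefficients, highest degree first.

Step 1: lead(3x⁶ − 16x⁵ − 48x⁴ − 45x³ − 8x² + 16x + 2) ÷ lead(D) = 3x⁶ ÷ 3x² = x⁴. Subtract (x⁴)·D = 3x⁶ + 5x⁵ + 2x⁴. Remainder: −21x⁵ − 50x⁴ − 45x³ − 8x² + 16x + 2.
Step 2: lead(−21x⁵ − 50x⁴ − 45x³ − 8x² + 16x + 2) ÷ lead(D) = −21x⁵ ÷ 3x² = −7x³. Subtract (−7x³)·D = −21x⁵ − 35x⁴ − 14x³. Remainder: −15x⁴ − 31x³ − 8x² + 16x + 2.
Step 3: lead(−15x⁴ − 31x³ − 8x² + 16x + 2) ÷ lead(D) = −15x⁴ ÷ 3x² = −5x². Subtract (−5x²)·D = −15x⁴ − 25x³ − 10x². Remainder: −6x³ + 2x² + 16x + 2.
Step 4: lead(−6x³ + 2x² + 16x + 2) ÷ lead(D) = −6x³ ÷ 3x² = −2x. Subtract (−2x)·D = −6x³ − 10x² − 4x. Remainder: 12x² + 20x + 2.
Step 5: lead(12x² + 20x + 2) ÷ lead(D) = 12x² ÷ 3x² = 4. Subtract (4)·D = 12x² + 20x + 8. Remainder: −6.

R = [-6]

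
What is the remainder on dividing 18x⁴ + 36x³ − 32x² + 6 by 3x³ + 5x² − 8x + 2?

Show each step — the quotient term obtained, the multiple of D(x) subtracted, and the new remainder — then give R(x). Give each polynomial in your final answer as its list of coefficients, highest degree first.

Step 1: lead(18x⁴ + 36x³ − 32x² + 6) ÷ lead(D) = 18x⁴ ÷ 3x³ = 6x. Subtract (6x)·D = 18x⁴ + 30x³ − 48x² + 12x. Remainder: 6x³ + 16x² − 12x + 6.
Step 2: lead(6x³ + 16x² − 12x + 6) ÷ lead(D) = 6x³ ÷ 3x³ = 2. Subtract (2)·D = 6x³ + 10x² − 16x + 4. Remainder: 6x² + 4x + 2.

R = [6, 4, 2]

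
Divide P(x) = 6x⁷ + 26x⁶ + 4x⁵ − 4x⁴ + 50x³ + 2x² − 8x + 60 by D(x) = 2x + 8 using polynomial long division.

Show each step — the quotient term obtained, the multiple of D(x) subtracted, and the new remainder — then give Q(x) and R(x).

Step 1: lead(6x⁷ + 26x⁶ + 4x⁵ − 4x⁴ + 50x³ + 2x² − 8x + 60) ÷ lead(D) = 6x⁷ ÷ 2x = 3x⁶. Subtract (3x⁶)·D = 6x⁷ + 24x⁶. Remainder: 2x⁶ + 4x⁵ − 4x⁴ + 50x³ + 2x² − 8x + 60.
Step 2: lead(2x⁶ + 4x⁵ − 4x⁴ + 50x³ + 2x² − 8x + 60) ÷ lead(D) = 2x⁶ ÷ 2x = x⁵. Subtract (x⁵)·D = 2x⁶ + 8x⁵. Remainder: −4x⁵ − 4x⁴ + 50x³ + 2x² − 8x + 60.
Step 3: lead(−4x⁵ − 4x⁴ + 50x³ + 2x² − 8x + 60) ÷ lead(D) = −4x⁵ ÷ 2x = −2x⁴. Subtract (−2x⁴)·D = −4x⁵ − 16x⁴. Remainder: 12x⁴ + 50x³ + 2x² − 8x + 60.
Step 4: lead(12x⁴ + 50x³ + 2x² − 8x + 60) ÷ lead(D) = 12x⁴ ÷ 2x = 6x³. Subtract (6x³)·D = 12x⁴ + 48x³. Remainder: 2x³ + 2x² − 8x + 60.
Step 5: lead(2x³ + 2x² − 8x + 60) ÷ lead(D) = 2x³ ÷ 2x = x². Subtract (x²)·D = 2x³ + 8x². Remainder: −6x² − 8x + 60.
Step 6: lead(−6x² − 8x + 60) ÷ lead(D) = −6x² ÷ 2x = −3x. Subtract (−3x)·D = −6x² − 24x. Remainder: 16x + 60.
Step 7: lead(16x + 60) ÷ lead(D) = 16x ÷ 2x = 8. Subtract (8)·D = 16x + 64. Remainder: −4.

Q(x) = 3x⁶ + x⁵ − 2x⁴ + 6x³ + x² − 3x + 8; R(x) = −4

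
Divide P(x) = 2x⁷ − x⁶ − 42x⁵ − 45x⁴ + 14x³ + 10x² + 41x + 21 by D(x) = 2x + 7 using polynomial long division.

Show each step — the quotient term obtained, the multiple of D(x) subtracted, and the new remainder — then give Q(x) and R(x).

Step 1: lead(2x⁷ − x⁶ − 42x⁵ − 45x⁴ + 14x³ + 10x² + 41x + 21) ÷ lead(D) = 2x⁷ ÷ 2x = x⁶. Subtract (x⁶)·D = 2x⁷ + 7x⁶. Remainder: −8x⁶ − 42x⁵ − 45x⁴ + 14x³ + 10x² + 41x + 21.
Step 2: lead(−8x⁶ − 42x⁵ − 45x⁴ + 14x³ + 10x² + 41x + 21) ÷ lead(D) = −8x⁶ ÷ 2x = −4x⁵. Subtract (−4x⁵)·D = −8x⁶ − 28x⁵. Remainder: −14x⁵ − 45x⁴ + 14x³ + 10x² + 41x + 21.
Step 3: lead(−14x⁵ − 45x⁴ + 14x³ + 10x² + 41x + 21) ÷ lead(D) = −14x⁵ ÷ 2x = −7x⁴. Subtract (−7x⁴)·D = −14x⁵ − 49x⁴. Remainder: 4x⁴ + 14x³ + 10x² + 41x + 21.
Step 4: lead(4x⁴ + 14x³ + 10x² + 41x + 21) ÷ lead(D) = 4x⁴ ÷ 2x = 2x³. Subtract (2x³)·D = 4x⁴ + 14x³. Remainder: 10x² + 41x + 21.
Step 5: lead(10x² + 41x + 21) ÷ lead(D) = 10x² ÷ 2x = 5x. Subtract (5x)·D = 10x² + 35x. Remainder: 6x + 21.
Step 6: lead(6x + 21) ÷ lead(D) = 6x ÷ 2x = 3. Subtract (3)·D = 6x + 21. Remainder: 0.

Q(x) = x⁶ − 4x⁵ − 7x⁴ + 2x³ + 5x + 3; R(x) = 0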